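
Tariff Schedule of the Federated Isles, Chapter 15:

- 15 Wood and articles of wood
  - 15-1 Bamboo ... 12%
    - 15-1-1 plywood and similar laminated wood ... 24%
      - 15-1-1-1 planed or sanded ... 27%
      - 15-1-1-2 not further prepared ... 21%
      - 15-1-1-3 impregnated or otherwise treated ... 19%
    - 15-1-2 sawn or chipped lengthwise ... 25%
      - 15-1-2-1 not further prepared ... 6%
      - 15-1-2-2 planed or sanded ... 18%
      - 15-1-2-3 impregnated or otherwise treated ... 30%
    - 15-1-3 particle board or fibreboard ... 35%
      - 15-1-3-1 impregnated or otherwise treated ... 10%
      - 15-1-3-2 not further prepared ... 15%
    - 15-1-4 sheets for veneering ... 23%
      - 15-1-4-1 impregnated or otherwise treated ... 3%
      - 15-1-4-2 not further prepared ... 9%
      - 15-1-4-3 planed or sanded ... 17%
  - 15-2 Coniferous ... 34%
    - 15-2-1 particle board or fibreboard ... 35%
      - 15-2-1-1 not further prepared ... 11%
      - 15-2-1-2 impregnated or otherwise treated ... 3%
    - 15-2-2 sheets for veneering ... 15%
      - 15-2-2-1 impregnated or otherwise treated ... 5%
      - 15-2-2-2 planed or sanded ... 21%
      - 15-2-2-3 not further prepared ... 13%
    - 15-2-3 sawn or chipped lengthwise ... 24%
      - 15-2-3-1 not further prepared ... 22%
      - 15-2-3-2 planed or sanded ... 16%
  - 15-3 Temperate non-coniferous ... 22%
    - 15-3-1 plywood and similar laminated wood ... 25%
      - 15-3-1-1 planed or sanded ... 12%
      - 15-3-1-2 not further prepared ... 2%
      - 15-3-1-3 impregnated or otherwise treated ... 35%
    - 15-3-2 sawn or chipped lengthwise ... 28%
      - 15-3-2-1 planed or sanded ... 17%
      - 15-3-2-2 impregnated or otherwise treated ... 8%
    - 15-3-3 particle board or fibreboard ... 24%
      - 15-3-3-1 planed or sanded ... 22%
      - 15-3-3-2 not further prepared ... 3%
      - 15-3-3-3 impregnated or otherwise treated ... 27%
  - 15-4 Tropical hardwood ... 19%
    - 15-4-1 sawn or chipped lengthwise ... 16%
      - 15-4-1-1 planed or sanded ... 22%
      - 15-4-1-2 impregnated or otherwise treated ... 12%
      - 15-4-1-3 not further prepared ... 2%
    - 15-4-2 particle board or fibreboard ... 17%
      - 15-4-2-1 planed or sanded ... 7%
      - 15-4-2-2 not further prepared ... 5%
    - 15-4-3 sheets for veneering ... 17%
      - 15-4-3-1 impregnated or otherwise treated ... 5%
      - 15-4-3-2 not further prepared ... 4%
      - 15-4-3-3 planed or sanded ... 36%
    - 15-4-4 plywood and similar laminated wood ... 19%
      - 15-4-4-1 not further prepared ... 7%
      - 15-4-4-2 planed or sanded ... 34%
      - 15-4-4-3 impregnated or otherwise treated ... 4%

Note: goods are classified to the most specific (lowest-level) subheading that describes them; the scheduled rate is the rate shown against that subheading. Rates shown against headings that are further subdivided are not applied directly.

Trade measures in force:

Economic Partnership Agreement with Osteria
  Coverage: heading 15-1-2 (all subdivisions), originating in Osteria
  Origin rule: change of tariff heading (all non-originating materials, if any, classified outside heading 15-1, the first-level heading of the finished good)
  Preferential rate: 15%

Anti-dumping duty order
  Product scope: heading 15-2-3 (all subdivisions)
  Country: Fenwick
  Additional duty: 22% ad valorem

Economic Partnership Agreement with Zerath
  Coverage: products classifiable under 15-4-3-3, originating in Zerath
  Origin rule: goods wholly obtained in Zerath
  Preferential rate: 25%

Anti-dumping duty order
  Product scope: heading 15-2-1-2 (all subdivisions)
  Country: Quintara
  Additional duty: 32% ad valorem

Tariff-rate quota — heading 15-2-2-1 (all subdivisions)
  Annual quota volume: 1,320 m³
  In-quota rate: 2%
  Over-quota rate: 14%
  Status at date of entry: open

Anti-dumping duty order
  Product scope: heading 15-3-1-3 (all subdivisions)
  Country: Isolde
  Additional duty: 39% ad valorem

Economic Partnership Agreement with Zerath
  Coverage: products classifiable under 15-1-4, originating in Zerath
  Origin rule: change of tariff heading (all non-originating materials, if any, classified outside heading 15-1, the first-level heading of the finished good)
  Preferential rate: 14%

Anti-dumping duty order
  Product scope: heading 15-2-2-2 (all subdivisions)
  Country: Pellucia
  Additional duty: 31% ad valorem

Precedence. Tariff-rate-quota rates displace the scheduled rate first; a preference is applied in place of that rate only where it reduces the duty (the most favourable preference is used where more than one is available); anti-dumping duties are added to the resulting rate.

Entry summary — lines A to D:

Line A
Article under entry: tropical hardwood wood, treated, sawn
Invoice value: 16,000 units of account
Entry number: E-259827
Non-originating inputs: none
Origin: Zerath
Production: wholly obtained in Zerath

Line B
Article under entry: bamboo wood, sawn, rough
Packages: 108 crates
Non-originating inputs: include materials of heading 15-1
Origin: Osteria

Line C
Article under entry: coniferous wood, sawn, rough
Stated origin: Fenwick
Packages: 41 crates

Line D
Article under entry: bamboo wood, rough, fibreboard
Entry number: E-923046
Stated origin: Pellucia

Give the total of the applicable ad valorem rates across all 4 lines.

Line A: tropical hardwood → 15-4; sawn → 15-4-1; treated → 15-4-1-2. Scheduled 12%. Zerath agreement on 15-4-3-3: 15-4-1-2 not covered; Zerath agreement on 15-1-4: 15-4-1-2 not covered. → 12%.
Line B: bamboo → 15-1; sawn → 15-1-2; rough → 15-1-2-1. Scheduled 6%. Osteria agreement on 15-1-2: CTH not met. → 6%.
Line C: coniferous → 15-2; sawn → 15-2-3; rough → 15-2-3-1. Scheduled 22%. anti-dumping (Fenwick, 15-2-3): +22%; total 22% + 22% = 44%. → 44%.
Line D: bamboo → 15-1; fibreboard → 15-1-3; rough → 15-1-3-2. Scheduled 15%. No special measure applies. → 15%.
Sum: 12% + 6% + 44% + 15% = 77%.

77%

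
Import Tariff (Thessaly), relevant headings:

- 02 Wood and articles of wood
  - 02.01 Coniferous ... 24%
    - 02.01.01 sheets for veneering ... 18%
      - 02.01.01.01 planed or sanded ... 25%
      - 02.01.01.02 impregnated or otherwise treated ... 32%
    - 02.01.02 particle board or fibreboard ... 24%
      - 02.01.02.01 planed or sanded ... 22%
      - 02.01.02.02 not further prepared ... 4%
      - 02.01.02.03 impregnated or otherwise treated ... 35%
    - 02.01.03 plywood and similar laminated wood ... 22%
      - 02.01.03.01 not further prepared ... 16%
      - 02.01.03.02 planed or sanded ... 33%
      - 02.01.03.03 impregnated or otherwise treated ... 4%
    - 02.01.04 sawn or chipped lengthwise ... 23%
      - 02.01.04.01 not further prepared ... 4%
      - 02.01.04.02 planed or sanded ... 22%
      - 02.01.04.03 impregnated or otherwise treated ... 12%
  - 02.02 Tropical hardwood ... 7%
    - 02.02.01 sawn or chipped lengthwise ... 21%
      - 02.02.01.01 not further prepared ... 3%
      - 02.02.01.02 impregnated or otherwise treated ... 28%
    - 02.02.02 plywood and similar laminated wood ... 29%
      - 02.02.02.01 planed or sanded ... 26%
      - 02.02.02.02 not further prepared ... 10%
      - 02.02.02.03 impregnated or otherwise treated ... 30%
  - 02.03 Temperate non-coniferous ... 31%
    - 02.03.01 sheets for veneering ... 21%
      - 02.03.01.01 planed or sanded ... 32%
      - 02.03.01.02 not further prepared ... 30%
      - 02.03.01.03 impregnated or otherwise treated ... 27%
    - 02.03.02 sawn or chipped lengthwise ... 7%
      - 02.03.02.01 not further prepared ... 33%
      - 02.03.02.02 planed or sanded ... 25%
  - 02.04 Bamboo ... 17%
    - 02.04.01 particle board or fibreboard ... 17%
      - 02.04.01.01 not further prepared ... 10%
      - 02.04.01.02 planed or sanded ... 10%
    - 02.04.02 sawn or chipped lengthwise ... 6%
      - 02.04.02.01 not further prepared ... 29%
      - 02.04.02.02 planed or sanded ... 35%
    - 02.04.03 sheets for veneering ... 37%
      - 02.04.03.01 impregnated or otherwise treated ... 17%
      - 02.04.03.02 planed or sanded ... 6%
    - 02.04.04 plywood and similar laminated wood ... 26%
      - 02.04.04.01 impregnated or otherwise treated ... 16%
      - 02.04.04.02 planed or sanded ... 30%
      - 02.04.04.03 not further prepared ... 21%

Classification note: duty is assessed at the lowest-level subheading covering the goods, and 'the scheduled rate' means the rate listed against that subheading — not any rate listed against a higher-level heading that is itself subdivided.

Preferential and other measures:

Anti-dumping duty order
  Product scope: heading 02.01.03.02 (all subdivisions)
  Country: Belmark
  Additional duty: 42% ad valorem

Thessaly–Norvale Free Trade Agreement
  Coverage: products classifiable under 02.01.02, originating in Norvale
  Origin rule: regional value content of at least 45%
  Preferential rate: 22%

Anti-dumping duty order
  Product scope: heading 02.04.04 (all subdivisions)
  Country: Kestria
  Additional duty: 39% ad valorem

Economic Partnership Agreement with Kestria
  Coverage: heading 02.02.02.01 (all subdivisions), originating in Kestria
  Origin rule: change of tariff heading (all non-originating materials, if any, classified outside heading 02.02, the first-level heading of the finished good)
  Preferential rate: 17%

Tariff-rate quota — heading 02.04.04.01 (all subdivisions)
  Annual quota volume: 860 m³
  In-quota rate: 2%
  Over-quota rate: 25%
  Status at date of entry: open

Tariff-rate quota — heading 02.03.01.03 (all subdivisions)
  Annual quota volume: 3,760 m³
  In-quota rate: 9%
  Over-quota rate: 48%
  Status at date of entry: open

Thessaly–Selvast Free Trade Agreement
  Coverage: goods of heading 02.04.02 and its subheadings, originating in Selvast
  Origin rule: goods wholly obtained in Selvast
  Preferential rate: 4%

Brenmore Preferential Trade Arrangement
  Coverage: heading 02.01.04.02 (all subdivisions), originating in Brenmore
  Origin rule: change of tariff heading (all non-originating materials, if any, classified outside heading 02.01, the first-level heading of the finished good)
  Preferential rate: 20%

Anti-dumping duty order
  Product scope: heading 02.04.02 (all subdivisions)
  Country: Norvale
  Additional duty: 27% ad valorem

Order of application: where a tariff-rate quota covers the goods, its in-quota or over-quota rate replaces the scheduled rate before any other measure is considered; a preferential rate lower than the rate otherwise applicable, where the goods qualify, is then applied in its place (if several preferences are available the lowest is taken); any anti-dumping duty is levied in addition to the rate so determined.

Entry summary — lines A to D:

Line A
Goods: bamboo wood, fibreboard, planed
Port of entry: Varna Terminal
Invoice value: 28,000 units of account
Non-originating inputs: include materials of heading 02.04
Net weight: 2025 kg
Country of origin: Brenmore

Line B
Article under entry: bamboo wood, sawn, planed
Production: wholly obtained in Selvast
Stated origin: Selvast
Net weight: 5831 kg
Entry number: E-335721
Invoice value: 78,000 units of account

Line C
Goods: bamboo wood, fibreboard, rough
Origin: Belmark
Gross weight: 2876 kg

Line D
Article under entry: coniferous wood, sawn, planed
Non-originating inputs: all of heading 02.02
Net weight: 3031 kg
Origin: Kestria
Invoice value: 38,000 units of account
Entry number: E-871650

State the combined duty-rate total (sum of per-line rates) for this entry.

Line A: bamboo → 02.04; fibreboard → 02.04.01; planed → 02.04.01.02. Scheduled 10%. Brenmore agreement on 02.01.04.02: 02.04.01.02 not covered. → 10%.
Line B: bamboo → 02.04; sawn → 02.04.02; planed → 02.04.02.02. Scheduled 35%. Selvast agreement on 02.04.02: wholly obtained → 4% available; preferential 4%. → 4%.
Line C: bamboo → 02.04; fibreboard → 02.04.01; rough → 02.04.01.01. Scheduled 10%. No special measure applies. → 10%.
Line D: coniferous → 02.01; sawn → 02.01.04; planed → 02.01.04.02. Scheduled 22%. Kestria agreement on 02.02.02.01: 02.01.04.02 not covered. → 22%.
Sum: 10% + 4% + 10% + 22% = 46%.

46%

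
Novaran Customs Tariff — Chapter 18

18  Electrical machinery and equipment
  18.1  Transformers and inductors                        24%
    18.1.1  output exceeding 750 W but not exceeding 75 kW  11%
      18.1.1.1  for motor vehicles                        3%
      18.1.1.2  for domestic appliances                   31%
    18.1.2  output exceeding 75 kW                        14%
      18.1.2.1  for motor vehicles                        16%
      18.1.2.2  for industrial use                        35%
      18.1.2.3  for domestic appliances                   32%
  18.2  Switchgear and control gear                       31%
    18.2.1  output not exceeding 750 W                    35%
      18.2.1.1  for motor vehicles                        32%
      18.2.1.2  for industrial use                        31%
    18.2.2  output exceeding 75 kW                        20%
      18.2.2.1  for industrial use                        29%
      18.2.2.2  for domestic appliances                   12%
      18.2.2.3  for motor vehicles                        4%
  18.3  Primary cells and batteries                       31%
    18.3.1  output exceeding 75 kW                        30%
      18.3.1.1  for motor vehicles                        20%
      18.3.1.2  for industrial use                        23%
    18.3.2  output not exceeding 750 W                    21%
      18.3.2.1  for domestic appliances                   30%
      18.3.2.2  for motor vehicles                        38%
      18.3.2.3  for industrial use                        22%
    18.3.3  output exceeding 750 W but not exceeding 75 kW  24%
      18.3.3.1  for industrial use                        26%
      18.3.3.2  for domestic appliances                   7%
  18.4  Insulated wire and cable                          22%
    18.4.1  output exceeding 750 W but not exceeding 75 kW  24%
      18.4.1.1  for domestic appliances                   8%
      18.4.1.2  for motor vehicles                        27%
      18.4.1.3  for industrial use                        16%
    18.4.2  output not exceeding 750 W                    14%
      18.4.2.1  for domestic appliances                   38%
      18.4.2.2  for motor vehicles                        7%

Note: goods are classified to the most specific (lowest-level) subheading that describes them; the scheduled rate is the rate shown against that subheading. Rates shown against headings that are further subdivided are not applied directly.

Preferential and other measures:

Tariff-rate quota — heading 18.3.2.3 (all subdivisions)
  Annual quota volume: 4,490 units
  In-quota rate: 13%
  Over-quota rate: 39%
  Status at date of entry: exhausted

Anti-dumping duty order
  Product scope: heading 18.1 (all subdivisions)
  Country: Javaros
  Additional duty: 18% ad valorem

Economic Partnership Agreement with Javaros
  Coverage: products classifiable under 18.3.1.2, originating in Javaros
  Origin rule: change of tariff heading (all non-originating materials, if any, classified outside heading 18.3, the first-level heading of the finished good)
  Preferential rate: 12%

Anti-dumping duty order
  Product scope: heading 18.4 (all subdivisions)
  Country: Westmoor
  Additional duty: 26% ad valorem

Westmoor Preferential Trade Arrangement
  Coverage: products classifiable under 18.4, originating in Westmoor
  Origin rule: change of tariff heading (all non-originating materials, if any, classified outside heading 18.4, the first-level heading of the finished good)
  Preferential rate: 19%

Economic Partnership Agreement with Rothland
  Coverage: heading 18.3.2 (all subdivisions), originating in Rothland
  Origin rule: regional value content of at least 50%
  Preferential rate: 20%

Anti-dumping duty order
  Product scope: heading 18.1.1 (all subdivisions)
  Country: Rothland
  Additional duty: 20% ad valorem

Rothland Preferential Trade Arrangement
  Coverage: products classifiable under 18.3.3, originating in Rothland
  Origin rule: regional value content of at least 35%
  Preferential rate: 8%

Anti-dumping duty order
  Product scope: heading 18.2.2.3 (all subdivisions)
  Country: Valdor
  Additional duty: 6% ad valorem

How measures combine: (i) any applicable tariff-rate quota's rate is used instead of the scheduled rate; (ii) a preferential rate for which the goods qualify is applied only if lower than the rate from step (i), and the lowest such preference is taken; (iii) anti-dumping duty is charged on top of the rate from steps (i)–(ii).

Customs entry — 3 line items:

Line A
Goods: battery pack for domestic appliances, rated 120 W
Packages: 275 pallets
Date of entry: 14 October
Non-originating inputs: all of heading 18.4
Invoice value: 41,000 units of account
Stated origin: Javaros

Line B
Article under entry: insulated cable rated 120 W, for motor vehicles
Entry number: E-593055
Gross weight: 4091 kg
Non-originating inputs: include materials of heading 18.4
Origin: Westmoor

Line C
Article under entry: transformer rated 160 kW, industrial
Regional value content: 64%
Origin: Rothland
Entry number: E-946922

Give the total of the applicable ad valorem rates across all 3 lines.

98%

Line A: battery pack → 18.3; rated 120 W → 18.3.2; for domestic appliances → 18.3.2.1. Scheduled 30%. Javaros agreement on 18.3.1.2: 18.3.2.1 not covered. → 30%.
Line B: insulated cable → 18.4; rated 120 W → 18.4.2; for motor vehicles → 18.4.2.2. Scheduled 7%. Westmoor agreement on 18.4: CTH not met; anti-dumping (Westmoor, 18.4): +26%; total 7% + 26% = 33%. → 33%.
Line C: transformer → 18.1; rated 160 kW → 18.1.2; industrial → 18.1.2.2. Scheduled 35%. Rothland agreement on 18.3.2: 18.1.2.2 not covered; Rothland agreement on 18.3.3: 18.1.2.2 not covered. → 35%.
Sum: 30% + 33% + 35% = 98%.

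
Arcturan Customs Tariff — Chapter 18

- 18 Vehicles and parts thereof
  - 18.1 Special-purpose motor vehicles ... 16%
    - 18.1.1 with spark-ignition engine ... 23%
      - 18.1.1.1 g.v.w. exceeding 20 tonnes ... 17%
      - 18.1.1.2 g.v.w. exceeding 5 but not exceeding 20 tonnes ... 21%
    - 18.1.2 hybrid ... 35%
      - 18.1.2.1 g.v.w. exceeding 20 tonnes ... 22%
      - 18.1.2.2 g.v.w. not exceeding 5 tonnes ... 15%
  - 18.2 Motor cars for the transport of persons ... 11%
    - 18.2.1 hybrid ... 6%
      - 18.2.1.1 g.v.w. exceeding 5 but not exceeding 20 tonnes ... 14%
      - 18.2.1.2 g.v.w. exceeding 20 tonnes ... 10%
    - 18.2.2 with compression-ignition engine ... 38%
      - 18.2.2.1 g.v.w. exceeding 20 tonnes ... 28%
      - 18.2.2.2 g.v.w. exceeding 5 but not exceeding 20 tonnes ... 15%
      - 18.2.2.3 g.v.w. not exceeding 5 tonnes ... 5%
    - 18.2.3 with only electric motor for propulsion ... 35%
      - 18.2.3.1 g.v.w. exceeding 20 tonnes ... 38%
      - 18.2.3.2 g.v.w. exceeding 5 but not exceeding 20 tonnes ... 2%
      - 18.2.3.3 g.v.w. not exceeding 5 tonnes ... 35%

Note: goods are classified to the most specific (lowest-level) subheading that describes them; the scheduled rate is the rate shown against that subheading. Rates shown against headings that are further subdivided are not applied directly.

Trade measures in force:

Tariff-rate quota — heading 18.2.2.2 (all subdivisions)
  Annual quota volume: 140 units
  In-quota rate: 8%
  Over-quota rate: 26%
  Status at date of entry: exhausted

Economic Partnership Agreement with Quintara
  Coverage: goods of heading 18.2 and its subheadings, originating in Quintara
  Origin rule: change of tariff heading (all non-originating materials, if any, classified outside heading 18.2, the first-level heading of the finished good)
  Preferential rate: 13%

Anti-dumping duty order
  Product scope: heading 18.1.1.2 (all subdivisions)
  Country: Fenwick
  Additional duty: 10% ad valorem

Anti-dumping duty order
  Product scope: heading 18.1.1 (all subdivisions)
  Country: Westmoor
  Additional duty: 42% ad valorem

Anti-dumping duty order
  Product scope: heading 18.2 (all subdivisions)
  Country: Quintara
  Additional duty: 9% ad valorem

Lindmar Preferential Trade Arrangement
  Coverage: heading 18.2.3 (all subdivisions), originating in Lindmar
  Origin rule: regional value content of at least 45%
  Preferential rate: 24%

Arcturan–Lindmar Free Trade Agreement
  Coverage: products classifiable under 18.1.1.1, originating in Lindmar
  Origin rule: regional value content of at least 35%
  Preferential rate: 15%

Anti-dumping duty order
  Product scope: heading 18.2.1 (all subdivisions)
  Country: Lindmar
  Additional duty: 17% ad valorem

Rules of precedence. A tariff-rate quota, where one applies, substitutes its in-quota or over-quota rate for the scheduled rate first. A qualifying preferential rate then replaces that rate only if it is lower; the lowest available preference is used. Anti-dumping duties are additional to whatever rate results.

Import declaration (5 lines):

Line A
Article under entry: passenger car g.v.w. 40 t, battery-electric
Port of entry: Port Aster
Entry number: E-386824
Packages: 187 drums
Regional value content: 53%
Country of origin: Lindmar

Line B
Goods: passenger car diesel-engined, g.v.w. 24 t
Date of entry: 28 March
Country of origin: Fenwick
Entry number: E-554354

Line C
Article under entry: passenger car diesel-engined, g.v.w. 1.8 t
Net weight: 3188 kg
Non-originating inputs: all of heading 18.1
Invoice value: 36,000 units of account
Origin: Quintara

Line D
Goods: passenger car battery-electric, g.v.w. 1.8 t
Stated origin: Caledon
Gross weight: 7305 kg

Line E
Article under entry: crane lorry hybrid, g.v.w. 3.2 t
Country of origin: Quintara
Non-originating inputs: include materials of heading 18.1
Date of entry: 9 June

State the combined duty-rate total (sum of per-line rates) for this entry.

116%

Line A: passenger car → 18.2; battery-electric → 18.2.3; g.v.w. 40 t → 18.2.3.1. Scheduled 38%. Lindmar agreement on 18.2.3: RVC ≥ 45% → 24% available; Lindmar agreement on 18.1.1.1: 18.2.3.1 not covered; preferential 24%. → 24%.
Line B: passenger car → 18.2; diesel-engined → 18.2.2; g.v.w. 24 t → 18.2.2.1. Scheduled 28%. No special measure applies. → 28%.
Line C: passenger car → 18.2; diesel-engined → 18.2.2; g.v.w. 1.8 t → 18.2.2.3. Scheduled 5%. Quintara agreement on 18.2: CTH met → 13% available; preference 13% not lower than 5% → no reduction; anti-dumping (Quintara, 18.2): +9%; total 5% + 9% = 14%. → 14%.
Line D: passenger car → 18.2; battery-electric → 18.2.3; g.v.w. 1.8 t → 18.2.3.3. Scheduled 35%. No special measure applies. → 35%.
Line E: crane lorry → 18.1; hybrid → 18.1.2; g.v.w. 3.2 t → 18.1.2.2. Scheduled 15%. Quintara agreement on 18.2: 18.1.2.2 not covered. → 15%.
Sum: 24% + 28% + 14% + 35% + 15% = 116%.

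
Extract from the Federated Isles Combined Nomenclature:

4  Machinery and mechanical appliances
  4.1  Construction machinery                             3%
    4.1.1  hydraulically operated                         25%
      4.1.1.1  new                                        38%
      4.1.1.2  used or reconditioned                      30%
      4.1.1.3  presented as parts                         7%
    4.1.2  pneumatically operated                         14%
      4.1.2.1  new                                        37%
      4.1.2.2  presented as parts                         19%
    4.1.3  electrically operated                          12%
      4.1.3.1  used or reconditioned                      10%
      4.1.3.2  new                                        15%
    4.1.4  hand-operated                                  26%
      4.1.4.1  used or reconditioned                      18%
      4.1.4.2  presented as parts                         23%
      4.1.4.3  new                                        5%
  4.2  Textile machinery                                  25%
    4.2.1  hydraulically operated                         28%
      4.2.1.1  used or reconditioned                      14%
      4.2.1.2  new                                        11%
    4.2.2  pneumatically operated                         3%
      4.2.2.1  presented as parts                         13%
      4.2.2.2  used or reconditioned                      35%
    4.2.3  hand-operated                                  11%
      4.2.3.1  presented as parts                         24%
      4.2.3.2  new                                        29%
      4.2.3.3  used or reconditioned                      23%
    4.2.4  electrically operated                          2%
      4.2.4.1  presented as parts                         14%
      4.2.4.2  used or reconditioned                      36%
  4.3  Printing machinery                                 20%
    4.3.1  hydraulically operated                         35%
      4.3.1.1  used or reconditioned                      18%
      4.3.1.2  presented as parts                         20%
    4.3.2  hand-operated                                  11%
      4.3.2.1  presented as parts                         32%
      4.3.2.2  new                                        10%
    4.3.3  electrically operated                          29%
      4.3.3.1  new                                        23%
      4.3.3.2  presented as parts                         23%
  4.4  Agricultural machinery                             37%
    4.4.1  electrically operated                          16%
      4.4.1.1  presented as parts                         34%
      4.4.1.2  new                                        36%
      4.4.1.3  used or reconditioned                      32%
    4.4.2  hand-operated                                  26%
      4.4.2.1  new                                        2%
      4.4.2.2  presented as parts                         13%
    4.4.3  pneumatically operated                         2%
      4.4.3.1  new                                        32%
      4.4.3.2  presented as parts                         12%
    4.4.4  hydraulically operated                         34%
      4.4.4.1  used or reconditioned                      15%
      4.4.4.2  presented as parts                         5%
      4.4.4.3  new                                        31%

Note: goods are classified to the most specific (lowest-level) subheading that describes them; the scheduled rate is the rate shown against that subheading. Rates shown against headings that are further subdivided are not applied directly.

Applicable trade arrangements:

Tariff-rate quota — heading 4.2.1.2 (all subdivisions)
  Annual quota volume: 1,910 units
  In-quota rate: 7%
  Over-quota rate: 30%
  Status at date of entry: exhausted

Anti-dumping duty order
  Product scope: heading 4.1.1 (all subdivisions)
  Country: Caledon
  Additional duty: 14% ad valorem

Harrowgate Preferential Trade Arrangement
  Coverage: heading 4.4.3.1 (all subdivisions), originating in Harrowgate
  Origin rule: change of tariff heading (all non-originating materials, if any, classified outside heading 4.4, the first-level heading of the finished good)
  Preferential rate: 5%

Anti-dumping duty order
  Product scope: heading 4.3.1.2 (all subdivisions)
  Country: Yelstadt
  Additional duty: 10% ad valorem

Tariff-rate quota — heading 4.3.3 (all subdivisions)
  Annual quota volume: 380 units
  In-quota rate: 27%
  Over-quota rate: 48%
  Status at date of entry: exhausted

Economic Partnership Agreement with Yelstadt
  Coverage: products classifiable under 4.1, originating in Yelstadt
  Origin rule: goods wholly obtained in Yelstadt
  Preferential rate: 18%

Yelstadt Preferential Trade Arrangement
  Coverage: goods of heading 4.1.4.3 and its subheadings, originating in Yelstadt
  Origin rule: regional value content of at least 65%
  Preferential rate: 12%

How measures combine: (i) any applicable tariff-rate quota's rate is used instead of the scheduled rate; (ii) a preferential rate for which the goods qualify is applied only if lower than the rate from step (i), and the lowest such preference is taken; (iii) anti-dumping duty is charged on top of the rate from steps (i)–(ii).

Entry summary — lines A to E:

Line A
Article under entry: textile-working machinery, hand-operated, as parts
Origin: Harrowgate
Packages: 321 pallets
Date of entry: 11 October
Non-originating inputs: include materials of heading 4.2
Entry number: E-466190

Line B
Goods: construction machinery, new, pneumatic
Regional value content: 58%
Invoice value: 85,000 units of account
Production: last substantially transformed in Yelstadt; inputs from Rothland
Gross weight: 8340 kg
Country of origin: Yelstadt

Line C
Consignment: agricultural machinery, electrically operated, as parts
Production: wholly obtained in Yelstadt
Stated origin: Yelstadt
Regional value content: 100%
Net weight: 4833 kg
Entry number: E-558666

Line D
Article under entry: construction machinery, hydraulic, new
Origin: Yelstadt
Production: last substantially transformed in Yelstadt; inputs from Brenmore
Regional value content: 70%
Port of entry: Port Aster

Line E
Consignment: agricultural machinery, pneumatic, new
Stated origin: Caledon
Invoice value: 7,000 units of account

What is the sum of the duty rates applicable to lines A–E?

165%

Line A: textile-working → 4.2; hand-operated → 4.2.3; as parts → 4.2.3.1. Scheduled 24%. Harrowgate agreement on 4.4.3.1: 4.2.3.1 not covered. → 24%.
Line B: construction → 4.1; pneumatic → 4.1.2; new → 4.1.2.1. Scheduled 37%. Yelstadt agreement on 4.1: not wholly obtained; Yelstadt agreement on 4.1.4.3: 4.1.2.1 not covered. → 37%.
Line C: agricultural → 4.4; electrically operated → 4.4.1; as parts → 4.4.1.1. Scheduled 34%. Yelstadt agreement on 4.1: 4.4.1.1 not covered; Yelstadt agreement on 4.1.4.3: 4.4.1.1 not covered. → 34%.
Line D: construction → 4.1; hydraulic → 4.1.1; new → 4.1.1.1. Scheduled 38%. Yelstadt agreement on 4.1: not wholly obtained; Yelstadt agreement on 4.1.4.3: 4.1.1.1 not covered. → 38%.
Line E: agricultural → 4.4; pneumatic → 4.4.3; new → 4.4.3.1. Scheduled 32%. No special measure applies. → 32%.
Sum: 24% + 37% + 34% + 38% + 32% = 165%.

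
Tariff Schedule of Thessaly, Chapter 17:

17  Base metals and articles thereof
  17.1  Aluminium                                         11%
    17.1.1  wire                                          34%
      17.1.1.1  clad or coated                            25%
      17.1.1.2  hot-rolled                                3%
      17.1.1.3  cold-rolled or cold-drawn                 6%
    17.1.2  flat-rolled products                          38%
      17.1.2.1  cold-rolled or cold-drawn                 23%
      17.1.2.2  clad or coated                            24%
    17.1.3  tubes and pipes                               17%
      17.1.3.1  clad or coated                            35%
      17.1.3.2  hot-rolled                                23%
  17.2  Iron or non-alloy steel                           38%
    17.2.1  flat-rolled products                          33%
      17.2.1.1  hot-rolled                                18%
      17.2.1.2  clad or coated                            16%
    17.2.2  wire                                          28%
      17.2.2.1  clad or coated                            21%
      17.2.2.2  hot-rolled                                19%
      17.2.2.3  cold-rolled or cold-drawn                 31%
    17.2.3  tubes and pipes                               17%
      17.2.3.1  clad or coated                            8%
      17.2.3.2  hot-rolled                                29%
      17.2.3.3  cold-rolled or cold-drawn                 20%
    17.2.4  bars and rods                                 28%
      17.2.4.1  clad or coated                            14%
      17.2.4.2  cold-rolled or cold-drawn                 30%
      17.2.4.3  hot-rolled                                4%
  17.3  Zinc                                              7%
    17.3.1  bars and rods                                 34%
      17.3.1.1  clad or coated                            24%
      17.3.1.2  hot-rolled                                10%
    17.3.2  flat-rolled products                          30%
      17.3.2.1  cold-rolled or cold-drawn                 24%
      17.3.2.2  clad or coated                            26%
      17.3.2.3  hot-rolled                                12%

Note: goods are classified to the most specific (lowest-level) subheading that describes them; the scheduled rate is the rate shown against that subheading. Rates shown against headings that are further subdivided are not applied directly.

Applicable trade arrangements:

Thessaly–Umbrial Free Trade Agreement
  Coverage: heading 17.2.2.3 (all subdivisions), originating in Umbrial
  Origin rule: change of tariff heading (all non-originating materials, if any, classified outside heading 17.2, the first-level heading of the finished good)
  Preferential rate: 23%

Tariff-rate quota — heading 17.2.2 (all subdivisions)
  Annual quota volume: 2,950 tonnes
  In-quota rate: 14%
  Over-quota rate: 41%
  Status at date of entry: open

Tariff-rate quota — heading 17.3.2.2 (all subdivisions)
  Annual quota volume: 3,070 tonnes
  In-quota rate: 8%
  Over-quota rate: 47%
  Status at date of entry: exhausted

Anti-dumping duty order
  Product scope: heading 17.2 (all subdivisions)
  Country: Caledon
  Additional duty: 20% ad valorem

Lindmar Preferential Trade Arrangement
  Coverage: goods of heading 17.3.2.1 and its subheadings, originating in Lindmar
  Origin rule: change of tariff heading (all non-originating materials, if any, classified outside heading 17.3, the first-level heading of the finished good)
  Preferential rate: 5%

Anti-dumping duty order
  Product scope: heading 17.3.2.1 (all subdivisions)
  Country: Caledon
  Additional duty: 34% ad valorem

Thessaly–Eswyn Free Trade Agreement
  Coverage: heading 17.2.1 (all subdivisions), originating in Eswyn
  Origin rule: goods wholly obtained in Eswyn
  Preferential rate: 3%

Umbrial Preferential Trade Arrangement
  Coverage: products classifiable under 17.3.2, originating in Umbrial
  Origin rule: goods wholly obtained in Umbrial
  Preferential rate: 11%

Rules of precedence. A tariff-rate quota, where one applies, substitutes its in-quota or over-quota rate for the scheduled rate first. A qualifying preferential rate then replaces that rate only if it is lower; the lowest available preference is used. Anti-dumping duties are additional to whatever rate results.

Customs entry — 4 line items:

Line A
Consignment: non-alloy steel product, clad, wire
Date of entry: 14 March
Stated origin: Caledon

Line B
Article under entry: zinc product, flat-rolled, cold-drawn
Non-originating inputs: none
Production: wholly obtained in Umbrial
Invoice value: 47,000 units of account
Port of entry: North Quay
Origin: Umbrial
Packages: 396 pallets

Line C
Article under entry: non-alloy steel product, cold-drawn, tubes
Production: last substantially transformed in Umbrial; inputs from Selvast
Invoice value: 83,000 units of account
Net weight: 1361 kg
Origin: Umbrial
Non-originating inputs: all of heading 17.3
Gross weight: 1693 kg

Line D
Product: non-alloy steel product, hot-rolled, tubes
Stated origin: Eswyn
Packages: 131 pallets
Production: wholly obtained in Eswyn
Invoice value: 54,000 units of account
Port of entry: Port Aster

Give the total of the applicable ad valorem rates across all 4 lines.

Line A: non-alloy steel → 17.2; wire → 17.2.2; clad → 17.2.2.1. Scheduled 21%. quota on 17.2.2 open → in-quota 14%; anti-dumping (Caledon, 17.2): +20%; total 14% + 20% = 34%. → 34%.
Line B: zinc → 17.3; flat-rolled → 17.3.2; cold-drawn → 17.3.2.1. Scheduled 24%. Umbrial agreement on 17.2.2.3: 17.3.2.1 not covered; Umbrial agreement on 17.3.2: wholly obtained → 11% available; preferential 11%. → 11%.
Line C: non-alloy steel → 17.2; tubes → 17.2.3; cold-drawn → 17.2.3.3. Scheduled 20%. Umbrial agreement on 17.2.2.3: 17.2.3.3 not covered; Umbrial agreement on 17.3.2: 17.2.3.3 not covered. → 20%.
Line D: non-alloy steel → 17.2; tubes → 17.2.3; hot-rolled → 17.2.3.2. Scheduled 29%. Eswyn agreement on 17.2.1: 17.2.3.2 not covered. → 29%.
Sum: 34% + 11% + 20% + 29% = 94%.

94%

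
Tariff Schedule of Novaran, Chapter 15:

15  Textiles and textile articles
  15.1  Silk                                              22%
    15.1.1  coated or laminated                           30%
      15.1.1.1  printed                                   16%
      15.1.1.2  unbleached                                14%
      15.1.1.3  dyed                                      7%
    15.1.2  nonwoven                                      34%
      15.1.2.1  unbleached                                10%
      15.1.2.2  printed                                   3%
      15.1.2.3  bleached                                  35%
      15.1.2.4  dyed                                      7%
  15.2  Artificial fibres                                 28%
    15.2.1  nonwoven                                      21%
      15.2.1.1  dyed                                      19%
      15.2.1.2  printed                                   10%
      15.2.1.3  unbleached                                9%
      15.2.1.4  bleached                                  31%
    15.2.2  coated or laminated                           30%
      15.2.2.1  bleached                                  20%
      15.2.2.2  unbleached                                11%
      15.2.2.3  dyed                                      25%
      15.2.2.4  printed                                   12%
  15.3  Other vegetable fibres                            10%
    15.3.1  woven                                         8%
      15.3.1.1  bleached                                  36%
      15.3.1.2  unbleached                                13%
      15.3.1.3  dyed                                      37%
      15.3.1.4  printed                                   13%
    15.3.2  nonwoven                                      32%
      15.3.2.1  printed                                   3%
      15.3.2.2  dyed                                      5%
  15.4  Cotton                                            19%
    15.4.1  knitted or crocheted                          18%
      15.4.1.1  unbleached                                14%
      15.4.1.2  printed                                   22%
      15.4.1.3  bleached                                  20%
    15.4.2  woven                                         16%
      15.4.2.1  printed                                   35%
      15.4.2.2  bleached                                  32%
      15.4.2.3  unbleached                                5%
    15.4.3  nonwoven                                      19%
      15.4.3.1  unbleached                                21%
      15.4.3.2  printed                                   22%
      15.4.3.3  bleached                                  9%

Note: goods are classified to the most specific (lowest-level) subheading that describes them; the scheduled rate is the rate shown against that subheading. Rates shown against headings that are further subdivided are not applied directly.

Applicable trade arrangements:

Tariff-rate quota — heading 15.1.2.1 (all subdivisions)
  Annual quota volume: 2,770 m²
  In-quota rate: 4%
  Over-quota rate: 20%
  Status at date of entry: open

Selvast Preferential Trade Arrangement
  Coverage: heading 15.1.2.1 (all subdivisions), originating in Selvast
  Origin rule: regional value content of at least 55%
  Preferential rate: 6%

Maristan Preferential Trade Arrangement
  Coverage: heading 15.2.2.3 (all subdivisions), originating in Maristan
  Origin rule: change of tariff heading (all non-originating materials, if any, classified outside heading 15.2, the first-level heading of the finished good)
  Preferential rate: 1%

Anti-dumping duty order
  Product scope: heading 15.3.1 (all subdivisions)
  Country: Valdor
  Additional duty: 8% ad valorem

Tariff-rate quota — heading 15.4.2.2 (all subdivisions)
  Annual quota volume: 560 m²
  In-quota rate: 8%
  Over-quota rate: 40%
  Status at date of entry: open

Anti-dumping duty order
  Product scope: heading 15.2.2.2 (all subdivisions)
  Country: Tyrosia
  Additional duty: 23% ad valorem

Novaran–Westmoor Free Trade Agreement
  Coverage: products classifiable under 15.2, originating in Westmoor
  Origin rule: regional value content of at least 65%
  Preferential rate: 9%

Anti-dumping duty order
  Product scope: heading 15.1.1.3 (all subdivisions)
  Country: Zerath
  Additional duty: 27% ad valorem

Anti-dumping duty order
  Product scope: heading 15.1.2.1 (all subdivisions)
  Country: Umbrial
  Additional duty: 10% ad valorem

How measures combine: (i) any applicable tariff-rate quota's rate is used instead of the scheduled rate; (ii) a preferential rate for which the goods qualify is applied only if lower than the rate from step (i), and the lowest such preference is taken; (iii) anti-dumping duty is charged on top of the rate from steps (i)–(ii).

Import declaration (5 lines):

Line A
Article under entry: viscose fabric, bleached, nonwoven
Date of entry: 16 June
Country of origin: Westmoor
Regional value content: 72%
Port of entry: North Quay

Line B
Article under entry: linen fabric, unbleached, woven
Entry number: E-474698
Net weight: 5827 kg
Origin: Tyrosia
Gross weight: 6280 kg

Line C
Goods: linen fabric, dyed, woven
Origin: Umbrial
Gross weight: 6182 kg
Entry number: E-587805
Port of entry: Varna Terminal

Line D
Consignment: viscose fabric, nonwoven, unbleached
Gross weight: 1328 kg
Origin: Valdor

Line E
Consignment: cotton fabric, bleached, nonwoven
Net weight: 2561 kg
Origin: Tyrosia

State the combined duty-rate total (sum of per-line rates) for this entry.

Line A: viscose → 15.2; nonwoven → 15.2.1; bleached → 15.2.1.4. Scheduled 31%. Westmoor agreement on 15.2: RVC ≥ 65% → 9% available; preferential 9%. → 9%.
Line B: linen → 15.3; woven → 15.3.1; unbleached → 15.3.1.2. Scheduled 13%. No special measure applies. → 13%.
Line C: linen → 15.3; woven → 15.3.1; dyed → 15.3.1.3. Scheduled 37%. No special measure applies. → 37%.
Line D: viscose → 15.2; nonwoven → 15.2.1; unbleached → 15.2.1.3. Scheduled 9%. No special measure applies. → 9%.
Line E: cotton → 15.4; nonwoven → 15.4.3; bleached → 15.4.3.3. Scheduled 9%. No special measure applies. → 9%.
Sum: 9% + 13% + 37% + 9% + 9% = 77%.

77%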